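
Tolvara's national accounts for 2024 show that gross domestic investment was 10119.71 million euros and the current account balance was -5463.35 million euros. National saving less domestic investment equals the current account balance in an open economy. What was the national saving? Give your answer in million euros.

4656.36

S - I = CA (net lending to the rest of the world).
S = I + CA = 10119.71 + (-5463.35) = 4656.36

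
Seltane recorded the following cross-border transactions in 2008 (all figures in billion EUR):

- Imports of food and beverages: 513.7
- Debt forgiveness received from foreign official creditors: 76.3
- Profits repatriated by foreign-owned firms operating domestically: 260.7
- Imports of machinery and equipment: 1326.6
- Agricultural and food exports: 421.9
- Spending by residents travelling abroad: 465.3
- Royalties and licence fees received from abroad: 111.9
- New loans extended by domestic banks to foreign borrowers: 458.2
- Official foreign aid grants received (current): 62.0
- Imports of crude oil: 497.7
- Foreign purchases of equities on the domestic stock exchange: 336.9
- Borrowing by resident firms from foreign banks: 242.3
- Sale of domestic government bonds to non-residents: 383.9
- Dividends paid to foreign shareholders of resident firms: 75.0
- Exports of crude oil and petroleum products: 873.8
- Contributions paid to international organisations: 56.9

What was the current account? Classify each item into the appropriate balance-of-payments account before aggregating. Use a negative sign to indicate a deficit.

-1726.3

Goods: -497.7 + 873.8 + 421.9 - 1326.6 - 513.7 = -1042.3
Services: -465.3 + 111.9 = -353.4
Primary income: -75.0 - 260.7 = -335.7
Secondary income: -56.9 + 62.0 = 5.1
Current account = (-1042.3) + (-353.4) + (-335.7) + 5.1 = -1726.3
(Excluded from the current account — capital account: debt forgiveness received from foreign official creditors 76.3; financial account: new loans extended by domestic banks to foreign borrowers 458.2, foreign purchases of equities on the domestic stock exchange 336.9, borrowing by resident firms from foreign banks 242.3, sale of domestic government bonds to non-residents 383.9.)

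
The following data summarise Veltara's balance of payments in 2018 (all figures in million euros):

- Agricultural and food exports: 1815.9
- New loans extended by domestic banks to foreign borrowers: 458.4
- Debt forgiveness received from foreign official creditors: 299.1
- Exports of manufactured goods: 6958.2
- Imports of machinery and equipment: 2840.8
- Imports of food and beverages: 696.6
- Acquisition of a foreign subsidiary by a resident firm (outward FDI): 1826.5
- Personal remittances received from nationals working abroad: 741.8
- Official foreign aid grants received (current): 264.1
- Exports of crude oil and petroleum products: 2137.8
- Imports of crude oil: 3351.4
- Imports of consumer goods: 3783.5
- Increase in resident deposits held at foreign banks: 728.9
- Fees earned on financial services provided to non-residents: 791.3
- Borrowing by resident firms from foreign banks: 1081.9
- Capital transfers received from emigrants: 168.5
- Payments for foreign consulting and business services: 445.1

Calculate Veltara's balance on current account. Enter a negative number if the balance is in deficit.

1591.7

Goods: -3351.4 - 3783.5 - 696.6 + 2137.8 - 2840.8 + 6958.2 + 1815.9 = 239.6
Services: 791.3 - 445.1 = 346.2
Secondary income: 741.8 + 264.1 = 1005.9
Current account = 239.6 + 346.2 + 1005.9 = 1591.7
(Excluded from the current account — financial account: new loans extended by domestic banks to foreign borrowers 458.4, acquisition of a foreign subsidiary by a resident firm (outward FDI) 1826.5, increase in resident deposits held at foreign banks 728.9, borrowing by resident firms from foreign banks 1081.9; capital account: debt forgiveness received from foreign official creditors 299.1, capital transfers received from emigrants 168.5.)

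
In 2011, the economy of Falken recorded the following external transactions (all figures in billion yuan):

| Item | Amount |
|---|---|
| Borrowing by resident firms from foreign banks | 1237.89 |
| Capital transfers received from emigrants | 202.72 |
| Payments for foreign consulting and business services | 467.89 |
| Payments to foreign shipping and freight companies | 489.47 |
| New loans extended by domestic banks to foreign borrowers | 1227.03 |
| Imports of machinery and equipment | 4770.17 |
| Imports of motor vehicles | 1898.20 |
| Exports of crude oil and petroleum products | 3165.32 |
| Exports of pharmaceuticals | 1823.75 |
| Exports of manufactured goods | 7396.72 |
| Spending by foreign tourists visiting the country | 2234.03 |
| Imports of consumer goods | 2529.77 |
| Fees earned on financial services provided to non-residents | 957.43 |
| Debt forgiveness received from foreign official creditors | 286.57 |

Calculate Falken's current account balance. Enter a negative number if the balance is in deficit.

5421.75

Goods: -1898.20 + 3165.32 + 1823.75 + 7396.72 - 2529.77 - 4770.17 = 3187.65
Services: -467.89 + 2234.03 + 957.43 - 489.47 = 2234.10
Current account = 3187.65 + 2234.10 = 5421.75
(Excluded from the current account — financial account: borrowing by resident firms from foreign banks 1237.89, new loans extended by domestic banks to foreign borrowers 1227.03; capital account: capital transfers received from emigrants 202.72, debt forgiveness received from foreign official creditors 286.57.)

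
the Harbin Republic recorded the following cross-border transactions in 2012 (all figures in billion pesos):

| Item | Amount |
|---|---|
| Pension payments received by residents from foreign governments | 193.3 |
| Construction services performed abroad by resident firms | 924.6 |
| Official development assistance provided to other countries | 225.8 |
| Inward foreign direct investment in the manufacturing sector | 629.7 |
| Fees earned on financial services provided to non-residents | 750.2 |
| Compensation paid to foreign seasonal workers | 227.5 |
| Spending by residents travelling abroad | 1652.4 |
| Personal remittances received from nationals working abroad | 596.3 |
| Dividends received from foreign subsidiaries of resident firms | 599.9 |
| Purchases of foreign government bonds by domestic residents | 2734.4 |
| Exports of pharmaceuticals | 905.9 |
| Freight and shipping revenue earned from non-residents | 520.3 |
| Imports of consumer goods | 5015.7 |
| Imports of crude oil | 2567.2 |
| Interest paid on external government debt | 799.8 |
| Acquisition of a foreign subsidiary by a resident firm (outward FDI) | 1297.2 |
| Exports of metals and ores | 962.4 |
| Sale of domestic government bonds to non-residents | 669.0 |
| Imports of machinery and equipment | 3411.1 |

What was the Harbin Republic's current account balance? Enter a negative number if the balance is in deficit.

Goods: -3411.1 - 2567.2 - 5015.7 + 962.4 + 905.9 = -9125.7
Services: 924.6 + 750.2 + 520.3 - 1652.4 = 542.7
Primary income: -227.5 - 799.8 + 599.9 = -427.4
Secondary income: 193.3 + 596.3 - 225.8 = 563.8
Current account = (-9125.7) + 542.7 + (-427.4) + 563.8 = -8446.6
(Excluded from the current account — financial account: inward foreign direct investment in the manufacturing sector 629.7, purchases of foreign government bonds by domestic residents 2734.4, acquisition of a foreign subsidiary by a resident firm (outward FDI) 1297.2, sale of domestic government bonds to non-residents 669.0.)

-8446.6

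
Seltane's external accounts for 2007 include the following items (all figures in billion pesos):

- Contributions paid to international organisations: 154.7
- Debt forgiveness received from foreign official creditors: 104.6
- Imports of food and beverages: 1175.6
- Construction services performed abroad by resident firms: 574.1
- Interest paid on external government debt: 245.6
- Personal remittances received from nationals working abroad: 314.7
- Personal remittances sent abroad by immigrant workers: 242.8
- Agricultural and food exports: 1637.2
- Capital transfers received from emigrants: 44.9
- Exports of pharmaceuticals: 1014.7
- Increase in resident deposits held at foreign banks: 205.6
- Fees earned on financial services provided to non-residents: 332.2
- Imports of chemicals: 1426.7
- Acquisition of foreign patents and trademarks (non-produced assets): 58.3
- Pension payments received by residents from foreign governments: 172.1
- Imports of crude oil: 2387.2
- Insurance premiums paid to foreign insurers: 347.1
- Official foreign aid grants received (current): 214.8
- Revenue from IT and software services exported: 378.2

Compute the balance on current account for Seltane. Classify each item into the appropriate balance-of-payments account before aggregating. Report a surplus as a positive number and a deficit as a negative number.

-1341.7

Goods: -1426.7 + 1637.2 + 1014.7 - 2387.2 - 1175.6 = -2337.6
Services: 574.1 + 378.2 + 332.2 - 347.1 = 937.4
Primary income: -245.6
Secondary income: 214.8 + 172.1 - 154.7 - 242.8 + 314.7 = 304.1
Current account = (-2337.6) + 937.4 + (-245.6) + 304.1 = -1341.7
(Excluded from the current account — capital account: debt forgiveness received from foreign official creditors 104.6, capital transfers received from emigrants 44.9, acquisition of foreign patents and trademarks (non-produced assets) 58.3; financial account: increase in resident deposits held at foreign banks 205.6.)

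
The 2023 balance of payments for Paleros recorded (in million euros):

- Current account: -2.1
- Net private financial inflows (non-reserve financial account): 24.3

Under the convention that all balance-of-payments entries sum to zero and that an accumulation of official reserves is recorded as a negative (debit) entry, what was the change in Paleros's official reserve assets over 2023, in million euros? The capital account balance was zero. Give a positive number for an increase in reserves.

22.2

Official reserve transactions balance = -((-2.1) + 24.3) = -22.2
An accumulation of reserves is recorded as a debit (negative entry), so the change in the stock of reserves is the negative of that balance.
Change in official reserves = -(-22.2) = 22.2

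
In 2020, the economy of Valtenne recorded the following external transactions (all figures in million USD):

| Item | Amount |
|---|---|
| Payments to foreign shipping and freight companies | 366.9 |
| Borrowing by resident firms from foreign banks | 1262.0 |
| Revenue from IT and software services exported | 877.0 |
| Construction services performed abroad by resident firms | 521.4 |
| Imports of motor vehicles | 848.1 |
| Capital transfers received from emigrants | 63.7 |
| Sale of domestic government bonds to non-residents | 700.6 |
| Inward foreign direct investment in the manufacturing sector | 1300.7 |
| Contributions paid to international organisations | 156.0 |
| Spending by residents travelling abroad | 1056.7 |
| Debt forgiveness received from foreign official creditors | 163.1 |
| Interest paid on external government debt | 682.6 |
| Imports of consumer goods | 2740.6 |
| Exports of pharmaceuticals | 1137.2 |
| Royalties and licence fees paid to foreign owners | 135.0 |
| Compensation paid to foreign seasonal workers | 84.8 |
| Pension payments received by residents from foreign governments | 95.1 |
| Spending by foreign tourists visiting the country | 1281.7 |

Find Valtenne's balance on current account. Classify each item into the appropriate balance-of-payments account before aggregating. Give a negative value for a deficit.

Goods: -2740.6 + 1137.2 - 848.1 = -2451.5
Services: 521.4 - 1056.7 + 877.0 + 1281.7 - 135.0 - 366.9 = 1121.5
Primary income: -682.6 - 84.8 = -767.4
Secondary income: 95.1 - 156.0 = -60.9
Current account = (-2451.5) + 1121.5 + (-767.4) + (-60.9) = -2158.3
(Excluded from the current account — financial account: borrowing by resident firms from foreign banks 1262.0, sale of domestic government bonds to non-residents 700.6, inward foreign direct investment in the manufacturing sector 1300.7; capital account: capital transfers received from emigrants 63.7, debt forgiveness received from foreign official creditors 163.1.)

-2158.3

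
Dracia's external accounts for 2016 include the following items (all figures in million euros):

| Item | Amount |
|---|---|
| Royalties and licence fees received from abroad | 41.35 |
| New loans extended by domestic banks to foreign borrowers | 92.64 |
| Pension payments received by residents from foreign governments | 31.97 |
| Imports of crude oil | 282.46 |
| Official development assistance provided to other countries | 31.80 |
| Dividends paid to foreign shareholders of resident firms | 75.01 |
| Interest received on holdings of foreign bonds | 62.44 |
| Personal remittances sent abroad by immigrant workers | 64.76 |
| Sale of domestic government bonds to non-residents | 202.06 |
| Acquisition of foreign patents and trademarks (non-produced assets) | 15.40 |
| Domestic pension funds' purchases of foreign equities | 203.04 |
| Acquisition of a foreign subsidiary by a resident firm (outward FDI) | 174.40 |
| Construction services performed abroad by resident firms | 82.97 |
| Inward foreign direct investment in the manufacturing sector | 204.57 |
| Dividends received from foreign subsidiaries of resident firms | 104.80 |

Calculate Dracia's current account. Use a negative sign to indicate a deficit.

-130.50

Goods: -282.46
Services: 41.35 + 82.97 = 124.32
Primary income: 104.80 + 62.44 - 75.01 = 92.23
Secondary income: -31.80 - 64.76 + 31.97 = -64.59
Current account = (-282.46) + 124.32 + 92.23 + (-64.59) = -130.50
(Excluded from the current account — financial account: new loans extended by domestic banks to foreign borrowers 92.64, sale of domestic government bonds to non-residents 202.06, domestic pension funds' purchases of foreign equities 203.04, acquisition of a foreign subsidiary by a resident firm (outward FDI) 174.40, inward foreign direct investment in the manufacturing sector 204.57; capital account: acquisition of foreign patents and trademarks (non-produced assets) 15.40.)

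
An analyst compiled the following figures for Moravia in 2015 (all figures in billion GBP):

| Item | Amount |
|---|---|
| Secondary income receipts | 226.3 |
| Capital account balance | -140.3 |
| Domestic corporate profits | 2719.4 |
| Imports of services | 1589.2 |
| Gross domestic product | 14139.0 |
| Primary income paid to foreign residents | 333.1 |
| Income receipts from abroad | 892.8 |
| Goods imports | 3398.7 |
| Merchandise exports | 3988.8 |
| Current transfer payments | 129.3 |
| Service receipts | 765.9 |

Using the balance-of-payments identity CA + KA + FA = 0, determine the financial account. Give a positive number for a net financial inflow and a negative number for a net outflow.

Goods balance = 3988.8 - 3398.7 = 590.1
Services balance = 765.9 - 1589.2 = -823.3
Trade balance (goods + services) = 590.1 + (-823.3) = -233.2
Net primary income = 892.8 - 333.1 = 559.7
Net secondary income = 226.3 - 129.3 = 97.0
Current account = -233.2 + 559.7 + 97.0 = 423.5
Financial account = -(423.5 + (-140.3)) = -283.2

-283.2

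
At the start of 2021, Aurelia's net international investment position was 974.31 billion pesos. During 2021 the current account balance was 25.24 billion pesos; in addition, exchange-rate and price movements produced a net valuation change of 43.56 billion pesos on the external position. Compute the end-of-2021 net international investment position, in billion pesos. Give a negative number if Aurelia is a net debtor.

1043.11

Change in NIIP = current account + net valuation change = 25.24 + 43.56 = 68.80
End-of-year NIIP = 974.31 + 68.80 = 1043.11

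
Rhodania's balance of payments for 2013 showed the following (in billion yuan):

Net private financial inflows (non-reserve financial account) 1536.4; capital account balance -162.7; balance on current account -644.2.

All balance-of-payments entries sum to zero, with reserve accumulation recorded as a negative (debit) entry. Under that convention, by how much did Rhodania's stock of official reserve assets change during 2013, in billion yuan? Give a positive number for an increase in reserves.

Official reserve transactions balance = -((-644.2) + (-162.7) + 1536.4) = -729.5
An accumulation of reserves is recorded as a debit (negative entry), so the change in the stock of reserves is the negative of that balance.
Change in official reserves = -(-729.5) = 729.5

729.5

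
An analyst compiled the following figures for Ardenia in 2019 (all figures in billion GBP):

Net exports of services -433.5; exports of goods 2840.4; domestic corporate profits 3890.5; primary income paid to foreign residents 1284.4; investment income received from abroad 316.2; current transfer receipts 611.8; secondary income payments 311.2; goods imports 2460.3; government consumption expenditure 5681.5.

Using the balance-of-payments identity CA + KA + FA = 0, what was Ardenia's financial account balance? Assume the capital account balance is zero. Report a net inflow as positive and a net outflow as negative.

721.0

Goods balance = 2840.4 - 2460.3 = 380.1
Services balance = -433.5
Trade balance (goods + services) = 380.1 + (-433.5) = -53.4
Net primary income = 316.2 - 1284.4 = -968.2
Net secondary income = 611.8 - 311.2 = 300.6
Current account = -53.4 + (-968.2) + 300.6 = -721.0
Financial account = -(-721.0) = 721.0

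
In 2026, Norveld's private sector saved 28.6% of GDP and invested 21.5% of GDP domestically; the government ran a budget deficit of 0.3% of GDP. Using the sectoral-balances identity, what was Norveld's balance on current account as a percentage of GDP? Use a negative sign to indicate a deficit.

By the sectoral-balances identity, CA = (S_private - I) + (T - G).
Private balance = 28.6 - 21.5 = 7.1
Government balance (T - G) = -0.3
CA = 7.1 + (-0.3) = 6.8

6.8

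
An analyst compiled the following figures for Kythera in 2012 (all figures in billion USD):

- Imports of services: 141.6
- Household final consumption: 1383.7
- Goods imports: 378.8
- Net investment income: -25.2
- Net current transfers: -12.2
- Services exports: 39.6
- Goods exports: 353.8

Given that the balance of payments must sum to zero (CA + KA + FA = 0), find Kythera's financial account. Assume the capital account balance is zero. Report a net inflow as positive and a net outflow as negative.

Goods balance = 353.8 - 378.8 = -25.0
Services balance = 39.6 - 141.6 = -102.0
Trade balance (goods + services) = -25.0 + (-102.0) = -127.0
Net primary income = -25.2
Net secondary income = -12.2
Current account = -127.0 + (-25.2) + (-12.2) = -164.4
Financial account = -(-164.4) = 164.4

164.4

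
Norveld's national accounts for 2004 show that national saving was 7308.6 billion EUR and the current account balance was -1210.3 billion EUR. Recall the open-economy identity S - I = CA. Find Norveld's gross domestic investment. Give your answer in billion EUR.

8518.9

I = S - CA = 7308.6 - (-1210.3) = 8518.9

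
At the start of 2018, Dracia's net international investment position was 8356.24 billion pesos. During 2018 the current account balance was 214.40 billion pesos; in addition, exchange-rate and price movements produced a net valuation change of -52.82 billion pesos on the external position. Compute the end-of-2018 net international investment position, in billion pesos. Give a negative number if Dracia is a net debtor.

Change in NIIP = current account + net valuation change = 214.40 + (-52.82) = 161.58
End-of-year NIIP = 8356.24 + 161.58 = 8517.82

8517.82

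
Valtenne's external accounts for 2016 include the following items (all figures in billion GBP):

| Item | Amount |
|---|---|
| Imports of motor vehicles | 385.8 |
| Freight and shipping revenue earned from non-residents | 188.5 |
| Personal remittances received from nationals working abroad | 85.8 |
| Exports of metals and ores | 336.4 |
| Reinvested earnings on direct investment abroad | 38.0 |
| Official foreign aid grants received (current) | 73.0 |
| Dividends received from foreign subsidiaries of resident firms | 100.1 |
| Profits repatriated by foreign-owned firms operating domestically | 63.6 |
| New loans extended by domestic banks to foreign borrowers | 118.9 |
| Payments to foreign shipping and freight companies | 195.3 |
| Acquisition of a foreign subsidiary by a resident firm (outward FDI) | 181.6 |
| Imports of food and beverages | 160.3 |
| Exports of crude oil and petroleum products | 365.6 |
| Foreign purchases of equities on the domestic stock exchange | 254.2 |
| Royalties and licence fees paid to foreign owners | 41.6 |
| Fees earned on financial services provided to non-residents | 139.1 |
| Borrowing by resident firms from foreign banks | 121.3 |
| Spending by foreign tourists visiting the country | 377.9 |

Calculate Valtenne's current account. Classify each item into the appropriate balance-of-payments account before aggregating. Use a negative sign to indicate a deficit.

857.8

Goods: 365.6 - 385.8 - 160.3 + 336.4 = 155.9
Services: 377.9 + 139.1 - 195.3 + 188.5 - 41.6 = 468.6
Primary income: 100.1 - 63.6 + 38.0 = 74.5
Secondary income: 85.8 + 73.0 = 158.8
Current account = 155.9 + 468.6 + 74.5 + 158.8 = 857.8
(Excluded from the current account — financial account: new loans extended by domestic banks to foreign borrowers 118.9, acquisition of a foreign subsidiary by a resident firm (outward FDI) 181.6, foreign purchases of equities on the domestic stock exchange 254.2, borrowing by resident firms from foreign banks 121.3.)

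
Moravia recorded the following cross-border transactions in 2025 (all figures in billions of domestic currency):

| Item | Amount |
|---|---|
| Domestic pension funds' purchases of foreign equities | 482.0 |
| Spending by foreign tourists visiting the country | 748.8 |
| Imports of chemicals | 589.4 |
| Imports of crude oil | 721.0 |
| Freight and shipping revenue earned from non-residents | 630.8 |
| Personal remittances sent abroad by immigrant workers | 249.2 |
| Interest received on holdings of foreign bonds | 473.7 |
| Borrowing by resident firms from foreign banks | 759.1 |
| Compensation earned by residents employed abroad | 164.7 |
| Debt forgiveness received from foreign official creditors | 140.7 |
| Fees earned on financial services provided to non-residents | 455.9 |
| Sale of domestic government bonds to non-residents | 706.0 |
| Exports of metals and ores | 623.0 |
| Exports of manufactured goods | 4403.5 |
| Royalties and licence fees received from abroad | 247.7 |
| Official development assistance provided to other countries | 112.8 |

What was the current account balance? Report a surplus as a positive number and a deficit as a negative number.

6075.7

Goods: -721.0 + 623.0 - 589.4 + 4403.5 = 3716.1
Services: 455.9 + 247.7 + 748.8 + 630.8 = 2083.2
Primary income: 164.7 + 473.7 = 638.4
Secondary income: -249.2 - 112.8 = -362.0
Current account = 3716.1 + 2083.2 + 638.4 + (-362.0) = 6075.7
(Excluded from the current account — financial account: domestic pension funds' purchases of foreign equities 482.0, borrowing by resident firms from foreign banks 759.1, sale of domestic government bonds to non-residents 706.0; capital account: debt forgiveness received from foreign official creditors 140.7.)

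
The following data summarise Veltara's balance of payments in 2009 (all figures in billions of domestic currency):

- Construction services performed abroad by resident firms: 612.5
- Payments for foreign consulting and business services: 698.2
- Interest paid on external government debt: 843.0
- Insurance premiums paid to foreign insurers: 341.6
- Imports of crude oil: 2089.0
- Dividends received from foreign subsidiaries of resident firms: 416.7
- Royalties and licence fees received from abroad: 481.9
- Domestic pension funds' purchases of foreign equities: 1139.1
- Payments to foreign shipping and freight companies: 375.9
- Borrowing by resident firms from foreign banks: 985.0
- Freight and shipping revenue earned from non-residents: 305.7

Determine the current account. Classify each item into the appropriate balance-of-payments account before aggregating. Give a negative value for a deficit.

-2530.9

Goods: -2089.0
Services: 612.5 - 698.2 + 481.9 + 305.7 - 341.6 - 375.9 = -15.6
Primary income: 416.7 - 843.0 = -426.3
Current account = (-2089.0) + (-15.6) + (-426.3) = -2530.9
(Excluded from the current account — financial account: domestic pension funds' purchases of foreign equities 1139.1, borrowing by resident firms from foreign banks 985.0.)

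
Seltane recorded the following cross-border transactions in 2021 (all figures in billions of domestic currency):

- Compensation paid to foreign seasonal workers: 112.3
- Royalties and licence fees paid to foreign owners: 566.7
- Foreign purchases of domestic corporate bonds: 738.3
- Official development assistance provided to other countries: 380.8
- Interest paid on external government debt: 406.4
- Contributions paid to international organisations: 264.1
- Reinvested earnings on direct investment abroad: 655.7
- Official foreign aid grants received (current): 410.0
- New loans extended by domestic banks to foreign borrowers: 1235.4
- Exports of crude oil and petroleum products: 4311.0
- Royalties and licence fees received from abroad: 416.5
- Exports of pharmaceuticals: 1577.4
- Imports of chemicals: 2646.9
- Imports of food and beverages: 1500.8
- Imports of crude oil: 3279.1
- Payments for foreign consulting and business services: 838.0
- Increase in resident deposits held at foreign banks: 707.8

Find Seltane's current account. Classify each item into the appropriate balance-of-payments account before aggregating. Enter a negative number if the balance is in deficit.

Goods: 4311.0 + 1577.4 - 1500.8 - 3279.1 - 2646.9 = -1538.4
Services: -566.7 + 416.5 - 838.0 = -988.2
Primary income: -406.4 + 655.7 - 112.3 = 137.0
Secondary income: -380.8 - 264.1 + 410.0 = -234.9
Current account = (-1538.4) + (-988.2) + 137.0 + (-234.9) = -2624.5
(Excluded from the current account — financial account: foreign purchases of domestic corporate bonds 738.3, new loans extended by domestic banks to foreign borrowers 1235.4, increase in resident deposits held at foreign banks 707.8.)

-2624.5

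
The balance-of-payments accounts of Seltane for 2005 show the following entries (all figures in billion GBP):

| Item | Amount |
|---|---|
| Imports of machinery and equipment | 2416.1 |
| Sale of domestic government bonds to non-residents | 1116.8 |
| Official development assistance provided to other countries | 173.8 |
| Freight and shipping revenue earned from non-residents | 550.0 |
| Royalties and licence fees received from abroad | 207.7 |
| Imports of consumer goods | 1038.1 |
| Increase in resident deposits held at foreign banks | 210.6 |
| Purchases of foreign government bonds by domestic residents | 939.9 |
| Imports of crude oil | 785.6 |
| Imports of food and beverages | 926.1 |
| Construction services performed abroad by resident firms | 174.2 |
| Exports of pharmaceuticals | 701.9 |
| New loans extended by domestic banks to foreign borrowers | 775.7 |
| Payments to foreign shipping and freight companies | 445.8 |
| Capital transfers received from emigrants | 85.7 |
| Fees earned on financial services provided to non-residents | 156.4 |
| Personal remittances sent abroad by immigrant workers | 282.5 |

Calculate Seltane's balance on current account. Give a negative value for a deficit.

Goods: 701.9 - 2416.1 - 926.1 - 785.6 - 1038.1 = -4464.0
Services: 207.7 + 550.0 - 445.8 + 156.4 + 174.2 = 642.5
Secondary income: -173.8 - 282.5 = -456.3
Current account = (-4464.0) + 642.5 + (-456.3) = -4277.8
(Excluded from the current account — financial account: sale of domestic government bonds to non-residents 1116.8, increase in resident deposits held at foreign banks 210.6, purchases of foreign government bonds by domestic residents 939.9, new loans extended by domestic banks to foreign borrowers 775.7; capital account: capital transfers received from emigrants 85.7.)

-4277.8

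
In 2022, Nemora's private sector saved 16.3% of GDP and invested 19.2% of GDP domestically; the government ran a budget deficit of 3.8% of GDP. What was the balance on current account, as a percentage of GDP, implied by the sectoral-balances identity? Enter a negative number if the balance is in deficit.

-6.7

By the sectoral-balances identity, CA = (S_private - I) + (T - G).
Private balance = 16.3 - 19.2 = -2.9
Government balance (T - G) = -3.8
CA = -2.9 + (-3.8) = -6.7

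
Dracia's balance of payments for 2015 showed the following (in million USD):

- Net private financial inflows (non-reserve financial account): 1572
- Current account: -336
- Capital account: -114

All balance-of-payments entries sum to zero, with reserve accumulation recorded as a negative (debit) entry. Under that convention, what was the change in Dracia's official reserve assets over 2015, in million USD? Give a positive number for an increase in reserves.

1122

Official reserve transactions balance = -((-336) + (-114) + 1572) = -1122
An accumulation of reserves is recorded as a debit (negative entry), so the change in the stock of reserves is the negative of that balance.
Change in official reserves = -(-1122) = 1122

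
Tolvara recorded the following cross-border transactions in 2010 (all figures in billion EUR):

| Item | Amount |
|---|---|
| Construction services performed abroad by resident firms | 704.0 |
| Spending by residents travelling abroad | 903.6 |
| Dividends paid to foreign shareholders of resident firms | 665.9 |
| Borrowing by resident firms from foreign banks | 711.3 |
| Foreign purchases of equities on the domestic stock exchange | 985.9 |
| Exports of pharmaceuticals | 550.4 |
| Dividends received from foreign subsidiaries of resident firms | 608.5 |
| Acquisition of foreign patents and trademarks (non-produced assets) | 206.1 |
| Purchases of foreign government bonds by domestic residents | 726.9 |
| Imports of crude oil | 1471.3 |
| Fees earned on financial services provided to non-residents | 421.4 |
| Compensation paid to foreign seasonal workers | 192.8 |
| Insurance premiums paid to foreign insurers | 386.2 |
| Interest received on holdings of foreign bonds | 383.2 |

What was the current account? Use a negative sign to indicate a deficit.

Goods: 550.4 - 1471.3 = -920.9
Services: 704.0 + 421.4 - 903.6 - 386.2 = -164.4
Primary income: 608.5 - 192.8 - 665.9 + 383.2 = 133.0
Current account = (-920.9) + (-164.4) + 133.0 = -952.3
(Excluded from the current account — financial account: borrowing by resident firms from foreign banks 711.3, foreign purchases of equities on the domestic stock exchange 985.9, purchases of foreign government bonds by domestic residents 726.9; capital account: acquisition of foreign patents and trademarks (non-produced assets) 206.1.)

-952.3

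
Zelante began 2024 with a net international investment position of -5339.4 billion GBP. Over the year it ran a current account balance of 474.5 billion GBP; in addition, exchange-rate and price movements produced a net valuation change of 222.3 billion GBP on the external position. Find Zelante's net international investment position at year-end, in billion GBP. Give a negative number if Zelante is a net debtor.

Change in NIIP = current account + net valuation change = 474.5 + 222.3 = 696.8
End-of-year NIIP = -5339.4 + 696.8 = -4642.6

-4642.6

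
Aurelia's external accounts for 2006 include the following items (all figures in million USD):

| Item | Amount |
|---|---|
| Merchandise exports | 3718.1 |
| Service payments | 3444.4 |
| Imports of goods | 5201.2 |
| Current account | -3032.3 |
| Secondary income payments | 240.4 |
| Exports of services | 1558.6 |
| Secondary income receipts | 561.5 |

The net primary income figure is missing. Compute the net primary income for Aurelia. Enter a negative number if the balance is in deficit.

Current account = goods balance + services balance + net primary income + net secondary income
Sum of the known components = -3047.8
Net primary income = CA - (known components) = -3032.3 - (-3047.8) = 15.5

15.5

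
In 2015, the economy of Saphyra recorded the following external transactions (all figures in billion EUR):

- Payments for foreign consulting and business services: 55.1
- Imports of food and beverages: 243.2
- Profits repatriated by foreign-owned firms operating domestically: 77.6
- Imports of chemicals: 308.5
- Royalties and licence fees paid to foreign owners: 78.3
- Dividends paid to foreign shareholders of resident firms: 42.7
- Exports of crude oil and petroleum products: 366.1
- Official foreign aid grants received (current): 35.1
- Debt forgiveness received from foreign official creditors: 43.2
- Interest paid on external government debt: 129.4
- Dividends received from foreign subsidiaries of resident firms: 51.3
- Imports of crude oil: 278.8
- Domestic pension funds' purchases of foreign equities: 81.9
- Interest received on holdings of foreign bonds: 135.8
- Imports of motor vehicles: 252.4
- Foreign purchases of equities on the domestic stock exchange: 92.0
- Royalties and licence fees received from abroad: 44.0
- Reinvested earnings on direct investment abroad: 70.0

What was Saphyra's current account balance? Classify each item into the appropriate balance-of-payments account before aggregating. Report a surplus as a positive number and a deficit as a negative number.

Goods: -252.4 - 308.5 - 278.8 + 366.1 - 243.2 = -716.8
Services: 44.0 - 78.3 - 55.1 = -89.4
Primary income: 51.3 - 129.4 - 42.7 + 135.8 - 77.6 + 70.0 = 7.4
Secondary income: 35.1
Current account = (-716.8) + (-89.4) + 7.4 + 35.1 = -763.7
(Excluded from the current account — capital account: debt forgiveness received from foreign official creditors 43.2; financial account: domestic pension funds' purchases of foreign equities 81.9, foreign purchases of equities on the domestic stock exchange 92.0.)

-763.7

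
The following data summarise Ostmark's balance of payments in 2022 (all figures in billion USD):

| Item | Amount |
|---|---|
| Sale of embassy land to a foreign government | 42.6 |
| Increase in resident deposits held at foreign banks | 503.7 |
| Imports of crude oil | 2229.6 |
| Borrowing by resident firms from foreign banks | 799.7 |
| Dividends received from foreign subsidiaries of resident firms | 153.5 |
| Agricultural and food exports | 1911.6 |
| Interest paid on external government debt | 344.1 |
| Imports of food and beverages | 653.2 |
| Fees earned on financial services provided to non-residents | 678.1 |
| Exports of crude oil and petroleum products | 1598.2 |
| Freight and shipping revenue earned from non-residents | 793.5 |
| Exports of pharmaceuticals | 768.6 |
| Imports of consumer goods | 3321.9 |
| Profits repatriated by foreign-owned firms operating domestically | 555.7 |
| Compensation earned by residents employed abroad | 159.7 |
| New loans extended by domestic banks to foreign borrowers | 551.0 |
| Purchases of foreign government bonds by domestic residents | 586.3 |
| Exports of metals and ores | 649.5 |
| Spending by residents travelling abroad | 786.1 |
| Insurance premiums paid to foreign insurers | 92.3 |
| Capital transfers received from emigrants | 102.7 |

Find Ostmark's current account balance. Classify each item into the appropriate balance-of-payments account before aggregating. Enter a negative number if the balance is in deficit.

Goods: -653.2 + 649.5 + 1598.2 - 2229.6 + 1911.6 + 768.6 - 3321.9 = -1276.8
Services: 678.1 - 92.3 + 793.5 - 786.1 = 593.2
Primary income: -555.7 + 159.7 - 344.1 + 153.5 = -586.6
Current account = (-1276.8) + 593.2 + (-586.6) = -1270.2
(Excluded from the current account — capital account: sale of embassy land to a foreign government 42.6, capital transfers received from emigrants 102.7; financial account: increase in resident deposits held at foreign banks 503.7, borrowing by resident firms from foreign banks 799.7, new loans extended by domestic banks to foreign borrowers 551.0, purchases of foreign government bonds by domestic residents 586.3.)

-1270.2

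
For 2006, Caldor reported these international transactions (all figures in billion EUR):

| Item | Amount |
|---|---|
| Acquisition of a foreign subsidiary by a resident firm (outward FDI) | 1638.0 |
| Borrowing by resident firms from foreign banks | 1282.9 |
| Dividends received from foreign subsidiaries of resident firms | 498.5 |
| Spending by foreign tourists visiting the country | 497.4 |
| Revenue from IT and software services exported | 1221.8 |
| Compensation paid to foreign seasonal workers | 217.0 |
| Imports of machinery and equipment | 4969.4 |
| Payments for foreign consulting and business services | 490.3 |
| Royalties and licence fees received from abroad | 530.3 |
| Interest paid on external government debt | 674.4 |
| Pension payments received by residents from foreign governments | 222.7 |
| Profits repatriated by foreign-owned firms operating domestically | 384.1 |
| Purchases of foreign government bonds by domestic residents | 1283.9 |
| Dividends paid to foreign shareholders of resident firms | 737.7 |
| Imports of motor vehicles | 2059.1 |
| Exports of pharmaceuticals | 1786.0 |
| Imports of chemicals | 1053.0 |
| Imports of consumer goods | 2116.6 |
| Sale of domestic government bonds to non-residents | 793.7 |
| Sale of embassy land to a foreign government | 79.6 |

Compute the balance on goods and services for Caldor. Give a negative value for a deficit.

Goods: -2116.6 - 4969.4 + 1786.0 - 1053.0 - 2059.1 = -8412.1
Services: -490.3 + 1221.8 + 497.4 + 530.3 = 1759.2
Trade balance = -8412.1 + 1759.2 = -6652.9
(Excluded from the trade balance — financial account: acquisition of a foreign subsidiary by a resident firm (outward FDI) 1638.0, borrowing by resident firms from foreign banks 1282.9, purchases of foreign government bonds by domestic residents 1283.9, sale of domestic government bonds to non-residents 793.7; primary income: dividends received from foreign subsidiaries of resident firms 498.5, compensation paid to foreign seasonal workers 217.0, interest paid on external government debt 674.4, profits repatriated by foreign-owned firms operating domestically 384.1, dividends paid to foreign shareholders of resident firms 737.7; secondary income: pension payments received by residents from foreign governments 222.7; capital account: sale of embassy land to a foreign government 79.6.)

-6652.9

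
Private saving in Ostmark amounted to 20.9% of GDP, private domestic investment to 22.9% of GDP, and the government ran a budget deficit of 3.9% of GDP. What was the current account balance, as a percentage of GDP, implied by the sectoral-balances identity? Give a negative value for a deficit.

By the sectoral-balances identity, CA = (S_private - I) + (T - G).
Private balance = 20.9 - 22.9 = -2.0
Government balance (T - G) = -3.9
CA = -2.0 + (-3.9) = -5.9

-5.9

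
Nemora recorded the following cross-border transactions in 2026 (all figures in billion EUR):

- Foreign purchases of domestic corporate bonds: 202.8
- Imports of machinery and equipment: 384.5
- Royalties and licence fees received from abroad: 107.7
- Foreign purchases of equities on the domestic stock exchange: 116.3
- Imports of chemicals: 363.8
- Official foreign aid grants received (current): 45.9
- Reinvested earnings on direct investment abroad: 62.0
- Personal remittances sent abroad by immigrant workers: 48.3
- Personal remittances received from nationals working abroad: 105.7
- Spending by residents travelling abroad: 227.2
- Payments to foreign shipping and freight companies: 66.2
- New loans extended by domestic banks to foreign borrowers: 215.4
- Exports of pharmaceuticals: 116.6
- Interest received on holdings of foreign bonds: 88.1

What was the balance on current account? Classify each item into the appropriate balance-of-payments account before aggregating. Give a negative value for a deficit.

Goods: 116.6 - 384.5 - 363.8 = -631.7
Services: 107.7 - 227.2 - 66.2 = -185.7
Primary income: 88.1 + 62.0 = 150.1
Secondary income: -48.3 + 105.7 + 45.9 = 103.3
Current account = (-631.7) + (-185.7) + 150.1 + 103.3 = -564.0
(Excluded from the current account — financial account: foreign purchases of domestic corporate bonds 202.8, foreign purchases of equities on the domestic stock exchange 116.3, new loans extended by domestic banks to foreign borrowers 215.4.)

-564.0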